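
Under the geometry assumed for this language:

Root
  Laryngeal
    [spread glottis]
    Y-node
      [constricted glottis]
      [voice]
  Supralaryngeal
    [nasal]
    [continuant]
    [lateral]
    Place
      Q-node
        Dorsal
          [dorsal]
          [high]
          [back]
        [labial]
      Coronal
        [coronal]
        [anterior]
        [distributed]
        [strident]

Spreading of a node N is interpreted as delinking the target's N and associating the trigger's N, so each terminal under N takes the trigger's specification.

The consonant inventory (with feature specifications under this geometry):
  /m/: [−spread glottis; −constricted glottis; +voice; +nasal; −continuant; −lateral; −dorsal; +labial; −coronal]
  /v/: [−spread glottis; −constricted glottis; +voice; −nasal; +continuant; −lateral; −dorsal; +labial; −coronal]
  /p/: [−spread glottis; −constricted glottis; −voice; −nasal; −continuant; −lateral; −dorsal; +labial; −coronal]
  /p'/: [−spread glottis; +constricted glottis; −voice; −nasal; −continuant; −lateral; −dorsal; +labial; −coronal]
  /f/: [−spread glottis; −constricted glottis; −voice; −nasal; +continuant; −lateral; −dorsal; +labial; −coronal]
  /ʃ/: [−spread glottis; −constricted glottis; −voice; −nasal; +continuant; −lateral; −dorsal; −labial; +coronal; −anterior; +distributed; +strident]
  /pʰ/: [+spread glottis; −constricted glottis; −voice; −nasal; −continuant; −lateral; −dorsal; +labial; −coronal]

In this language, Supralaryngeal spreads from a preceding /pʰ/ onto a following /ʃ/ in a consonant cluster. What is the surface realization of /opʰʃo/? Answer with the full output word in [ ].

[opʰpo]

The Supralaryngeal node dominates the terminals [nasal], [continuant], [lateral], [dorsal], [high], [back], [labial], [coronal], [anterior], [distributed], [strident].
The target acquires /pʰ/'s values for everything under Supralaryngeal — [−nasal], [−continuant], [−lateral], [−dorsal], [+labial], [−coronal] — while keeping its own [spread glottis], [constricted glottis], [voice].
The resulting bundle matches /p/ in the inventory; substituting it for /ʃ/ gives [opʰpo].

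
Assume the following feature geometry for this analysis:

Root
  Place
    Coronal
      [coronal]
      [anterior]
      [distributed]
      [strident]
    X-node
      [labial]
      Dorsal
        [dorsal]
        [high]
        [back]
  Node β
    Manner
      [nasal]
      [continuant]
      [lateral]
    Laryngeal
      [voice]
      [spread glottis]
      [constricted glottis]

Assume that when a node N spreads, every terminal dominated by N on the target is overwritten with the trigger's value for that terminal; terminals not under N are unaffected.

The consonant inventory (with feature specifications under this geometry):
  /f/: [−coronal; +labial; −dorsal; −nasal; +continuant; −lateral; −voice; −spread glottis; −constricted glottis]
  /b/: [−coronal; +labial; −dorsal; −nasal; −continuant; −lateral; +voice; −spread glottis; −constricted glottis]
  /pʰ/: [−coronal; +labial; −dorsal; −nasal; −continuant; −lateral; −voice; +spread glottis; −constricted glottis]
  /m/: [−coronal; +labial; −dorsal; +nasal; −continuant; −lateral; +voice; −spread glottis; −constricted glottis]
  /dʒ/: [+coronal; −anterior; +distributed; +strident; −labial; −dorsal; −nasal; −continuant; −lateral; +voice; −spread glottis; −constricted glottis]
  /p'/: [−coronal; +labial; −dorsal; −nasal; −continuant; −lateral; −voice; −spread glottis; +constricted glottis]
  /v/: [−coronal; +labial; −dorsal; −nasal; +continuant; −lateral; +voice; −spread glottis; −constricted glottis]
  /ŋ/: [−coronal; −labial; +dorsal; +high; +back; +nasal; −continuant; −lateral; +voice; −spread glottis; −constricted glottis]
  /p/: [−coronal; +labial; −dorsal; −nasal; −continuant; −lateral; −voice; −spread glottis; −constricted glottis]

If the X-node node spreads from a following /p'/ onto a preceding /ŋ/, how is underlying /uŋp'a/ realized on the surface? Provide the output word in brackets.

[ump'a]

X-node immediately or transitively dominates [labial], [dorsal], [high], [back].
The target acquires /p'/'s values for everything under X-node — [+labial], [−dorsal] — while keeping its own [coronal], [nasal], [continuant], ….
Among the inventory, only /m/ has exactly this specification, giving the surface form [ump'a].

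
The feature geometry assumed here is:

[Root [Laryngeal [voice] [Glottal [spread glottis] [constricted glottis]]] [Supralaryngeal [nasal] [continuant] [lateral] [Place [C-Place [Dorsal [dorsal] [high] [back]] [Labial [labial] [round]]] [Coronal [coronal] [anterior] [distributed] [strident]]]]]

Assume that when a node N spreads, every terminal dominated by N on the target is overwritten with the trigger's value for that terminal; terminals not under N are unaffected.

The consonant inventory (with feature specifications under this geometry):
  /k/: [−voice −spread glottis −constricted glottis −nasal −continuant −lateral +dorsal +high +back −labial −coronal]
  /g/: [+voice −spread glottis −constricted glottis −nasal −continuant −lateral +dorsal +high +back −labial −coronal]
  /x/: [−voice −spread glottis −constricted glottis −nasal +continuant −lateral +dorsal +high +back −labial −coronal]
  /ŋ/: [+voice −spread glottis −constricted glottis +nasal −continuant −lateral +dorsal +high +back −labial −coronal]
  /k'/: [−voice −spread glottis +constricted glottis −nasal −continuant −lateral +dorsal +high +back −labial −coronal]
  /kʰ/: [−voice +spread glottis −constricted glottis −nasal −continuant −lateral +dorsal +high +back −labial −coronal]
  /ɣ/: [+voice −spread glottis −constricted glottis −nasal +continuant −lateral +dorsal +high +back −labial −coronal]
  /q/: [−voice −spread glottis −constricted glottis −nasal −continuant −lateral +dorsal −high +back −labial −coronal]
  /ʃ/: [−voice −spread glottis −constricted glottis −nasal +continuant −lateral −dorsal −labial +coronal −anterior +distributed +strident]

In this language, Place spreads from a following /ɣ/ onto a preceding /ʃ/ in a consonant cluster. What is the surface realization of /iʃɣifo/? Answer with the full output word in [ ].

The Place node dominates the terminals [dorsal], [high], [back], [labial], [round], [coronal], [anterior], [distributed], [strident].
After delinking /ʃ/'s Place and linking /ɣ/'s, the affected terminals become [+dorsal], [+high], [+back], [−labial], [−coronal]; [voice], [spread glottis], [constricted glottis], … (outside Place) are retained from /ʃ/.
This feature bundle is that of [x], so /iʃɣifo/ surfaces as [ixɣifo].

[ixɣifo]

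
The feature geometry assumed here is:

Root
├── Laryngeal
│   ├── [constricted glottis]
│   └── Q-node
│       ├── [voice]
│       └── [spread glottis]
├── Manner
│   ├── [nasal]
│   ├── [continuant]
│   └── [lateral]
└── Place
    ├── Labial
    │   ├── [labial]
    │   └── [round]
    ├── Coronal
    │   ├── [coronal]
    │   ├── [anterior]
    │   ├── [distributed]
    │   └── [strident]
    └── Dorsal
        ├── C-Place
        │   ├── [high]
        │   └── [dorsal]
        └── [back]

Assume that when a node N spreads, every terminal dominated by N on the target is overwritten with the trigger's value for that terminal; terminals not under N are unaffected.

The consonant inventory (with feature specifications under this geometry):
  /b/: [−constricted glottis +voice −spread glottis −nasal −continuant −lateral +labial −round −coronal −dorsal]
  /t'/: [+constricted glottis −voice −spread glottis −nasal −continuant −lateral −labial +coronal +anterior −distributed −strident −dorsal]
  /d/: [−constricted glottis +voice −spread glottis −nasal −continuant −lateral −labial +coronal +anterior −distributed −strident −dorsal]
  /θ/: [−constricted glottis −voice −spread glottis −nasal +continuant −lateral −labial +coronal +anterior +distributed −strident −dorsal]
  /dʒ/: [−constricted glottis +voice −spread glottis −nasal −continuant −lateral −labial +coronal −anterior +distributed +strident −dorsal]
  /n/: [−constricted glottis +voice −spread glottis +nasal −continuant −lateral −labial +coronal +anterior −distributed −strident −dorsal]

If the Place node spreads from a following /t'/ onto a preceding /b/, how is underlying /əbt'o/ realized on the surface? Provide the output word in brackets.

Place immediately or transitively dominates [labial], [round], [coronal], [anterior], [distributed], [strident], [high], [dorsal], [back].
Spreading Place from /t'/ onto /b/ replaces those values with /t'/'s: [−labial], [+coronal], [+anterior], [−distributed], [−strident], [−dorsal]. Features outside Place ([constricted glottis], [voice], [spread glottis], …) stay as in /b/.
This feature bundle is that of [d], so /əbt'o/ surfaces as [ədt'o].

[ədt'o]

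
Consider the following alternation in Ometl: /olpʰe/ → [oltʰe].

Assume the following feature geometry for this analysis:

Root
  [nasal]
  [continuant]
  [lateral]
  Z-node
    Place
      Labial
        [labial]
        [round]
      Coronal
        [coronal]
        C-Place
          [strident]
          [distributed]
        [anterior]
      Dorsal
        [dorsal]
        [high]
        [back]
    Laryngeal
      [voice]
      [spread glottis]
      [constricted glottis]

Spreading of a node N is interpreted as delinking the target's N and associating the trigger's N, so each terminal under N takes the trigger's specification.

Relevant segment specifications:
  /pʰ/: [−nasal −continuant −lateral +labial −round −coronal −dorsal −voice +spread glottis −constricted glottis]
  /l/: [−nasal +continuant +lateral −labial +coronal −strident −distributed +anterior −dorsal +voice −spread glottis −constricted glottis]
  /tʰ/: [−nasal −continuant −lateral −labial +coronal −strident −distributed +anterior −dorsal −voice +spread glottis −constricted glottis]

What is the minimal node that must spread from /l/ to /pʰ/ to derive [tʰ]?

The alternation /pʰ/ → [tʰ] changes [labial], [round], [coronal], [anterior], [distributed], [strident] and nothing else.
These terminals are all dominated by Place, and no proper subconstituent of Place covers them all; Place is their lowest common ancestor.
If Place spreads, every terminal under it takes /l/'s value, producing [tʰ] as observed.
[spread glottis], [voice] — on which /l/ differs from /pʰ/ — are unchanged, so neither Z-node nor anything higher can have spread; the constituent is no larger than Place.

Place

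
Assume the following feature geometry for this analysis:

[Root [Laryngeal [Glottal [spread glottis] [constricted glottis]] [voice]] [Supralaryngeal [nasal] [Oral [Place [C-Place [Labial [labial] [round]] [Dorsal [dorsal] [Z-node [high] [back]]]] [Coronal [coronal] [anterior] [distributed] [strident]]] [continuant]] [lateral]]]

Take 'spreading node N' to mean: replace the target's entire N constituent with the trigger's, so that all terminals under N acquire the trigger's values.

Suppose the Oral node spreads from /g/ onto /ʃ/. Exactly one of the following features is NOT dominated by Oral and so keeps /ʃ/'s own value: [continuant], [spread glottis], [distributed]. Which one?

[spread glottis]

Under this geometry, Oral contains [labial], [round], [dorsal], [high], [back], [coronal], [anterior], [distributed], [strident], [continuant].
Spreading Oral replaces [distributed], [continuant] with the trigger's values, since each sits inside the Oral constituent.
[spread glottis] attaches under Glottal, not under Oral, so /ʃ/ retains its own value for [spread glottis].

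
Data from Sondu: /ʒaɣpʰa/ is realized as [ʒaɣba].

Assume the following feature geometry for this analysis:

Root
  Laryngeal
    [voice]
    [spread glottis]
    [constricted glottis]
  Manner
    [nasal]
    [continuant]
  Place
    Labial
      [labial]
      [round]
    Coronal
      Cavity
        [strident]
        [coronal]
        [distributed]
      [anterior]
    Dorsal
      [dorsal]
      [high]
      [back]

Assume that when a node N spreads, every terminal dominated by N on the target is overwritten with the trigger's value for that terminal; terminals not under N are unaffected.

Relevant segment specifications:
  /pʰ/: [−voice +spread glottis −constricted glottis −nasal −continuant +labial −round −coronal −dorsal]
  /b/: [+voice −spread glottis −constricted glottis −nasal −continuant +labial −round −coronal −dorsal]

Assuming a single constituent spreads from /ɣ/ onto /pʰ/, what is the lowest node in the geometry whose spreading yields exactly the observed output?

/pʰ/ and [b] differ in [voice], [spread glottis]; every other specified feature is identical.
Tracing each changed feature up the tree, the paths first meet at Laryngeal; any lower node misses at least one of them.
If Laryngeal spreads, every terminal under it takes /ɣ/'s value, producing [b] as observed.
Since [labial], [dorsal] are preserved even though /ɣ/ disagrees there, no node above Laryngeal spread.

Laryngeal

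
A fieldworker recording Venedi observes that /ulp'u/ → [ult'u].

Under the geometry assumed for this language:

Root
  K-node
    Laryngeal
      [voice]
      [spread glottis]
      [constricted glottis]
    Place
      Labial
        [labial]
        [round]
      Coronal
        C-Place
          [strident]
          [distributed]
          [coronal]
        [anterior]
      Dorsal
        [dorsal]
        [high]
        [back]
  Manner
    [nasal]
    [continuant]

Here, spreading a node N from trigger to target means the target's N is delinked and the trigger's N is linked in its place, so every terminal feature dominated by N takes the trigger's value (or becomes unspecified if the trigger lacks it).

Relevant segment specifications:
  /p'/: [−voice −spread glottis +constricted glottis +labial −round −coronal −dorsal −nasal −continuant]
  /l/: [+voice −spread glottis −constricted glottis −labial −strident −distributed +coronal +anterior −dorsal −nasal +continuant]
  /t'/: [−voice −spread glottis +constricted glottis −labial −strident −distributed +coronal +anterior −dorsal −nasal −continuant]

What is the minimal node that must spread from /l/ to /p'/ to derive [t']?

Comparing /p'/ with its surface form [t'], the features that change are [labial], [round], [coronal], [anterior], [distributed], [strident].
Tracing each changed feature up the tree, the paths first meet at Place; any lower node misses at least one of them.
Spreading Place from /l/ overwrites each of those terminals with /l/'s values, yielding exactly [t'].
Had K-node or a higher node spread, [constricted glottis], [voice] would have taken /l/'s values; they stay as in /p'/, confirming the spreading constituent is exactly Place.

Place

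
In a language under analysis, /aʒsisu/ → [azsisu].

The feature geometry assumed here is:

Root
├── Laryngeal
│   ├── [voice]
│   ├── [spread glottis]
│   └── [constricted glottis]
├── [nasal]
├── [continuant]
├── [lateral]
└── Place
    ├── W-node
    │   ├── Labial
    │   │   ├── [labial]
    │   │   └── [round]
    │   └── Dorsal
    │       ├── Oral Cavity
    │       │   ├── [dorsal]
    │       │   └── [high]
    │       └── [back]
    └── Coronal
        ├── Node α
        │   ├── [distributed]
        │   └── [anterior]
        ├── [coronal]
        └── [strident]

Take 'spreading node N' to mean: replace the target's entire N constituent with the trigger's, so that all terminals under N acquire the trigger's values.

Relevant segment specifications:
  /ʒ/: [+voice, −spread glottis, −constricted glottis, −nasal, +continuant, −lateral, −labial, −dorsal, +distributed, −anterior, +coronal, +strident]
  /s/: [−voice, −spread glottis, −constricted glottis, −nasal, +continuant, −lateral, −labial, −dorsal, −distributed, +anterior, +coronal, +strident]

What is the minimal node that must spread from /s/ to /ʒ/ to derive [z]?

Node α

/ʒ/ and [z] differ in [anterior], [distributed]; every other specified feature is identical.
In this geometry the lowest node dominating all of them is Node α: every daughter of Node α dominates only a proper subset, so no lower node suffices.
Spreading Node α from /s/ overwrites each of those terminals with /s/'s values, yielding exactly [z].
[voice] stays as in /ʒ/ although /s/ differs there, so no node dominating it spread; among the remaining candidates Node α is the lowest that derives the output.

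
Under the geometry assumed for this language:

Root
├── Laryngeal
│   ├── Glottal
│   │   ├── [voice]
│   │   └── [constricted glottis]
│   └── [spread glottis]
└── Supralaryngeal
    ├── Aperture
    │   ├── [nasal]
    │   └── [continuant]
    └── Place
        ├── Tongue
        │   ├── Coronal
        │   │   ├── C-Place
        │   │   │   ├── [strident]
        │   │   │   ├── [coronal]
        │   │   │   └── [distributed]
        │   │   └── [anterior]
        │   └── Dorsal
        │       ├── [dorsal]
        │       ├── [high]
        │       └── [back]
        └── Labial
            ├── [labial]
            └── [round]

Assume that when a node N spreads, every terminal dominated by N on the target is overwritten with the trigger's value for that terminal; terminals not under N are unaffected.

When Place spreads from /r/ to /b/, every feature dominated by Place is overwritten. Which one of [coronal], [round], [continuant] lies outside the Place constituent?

[continuant]

Under this geometry, Place contains [strident], [coronal], [distributed], [anterior], [dorsal], [high], [back], [labial], [round].
Spreading Place replaces [round], [coronal] with the trigger's values, since each sits inside the Place constituent.
[continuant] is not within the Place subtree (it hangs from Aperture), so /b/'s [continuant] value survives.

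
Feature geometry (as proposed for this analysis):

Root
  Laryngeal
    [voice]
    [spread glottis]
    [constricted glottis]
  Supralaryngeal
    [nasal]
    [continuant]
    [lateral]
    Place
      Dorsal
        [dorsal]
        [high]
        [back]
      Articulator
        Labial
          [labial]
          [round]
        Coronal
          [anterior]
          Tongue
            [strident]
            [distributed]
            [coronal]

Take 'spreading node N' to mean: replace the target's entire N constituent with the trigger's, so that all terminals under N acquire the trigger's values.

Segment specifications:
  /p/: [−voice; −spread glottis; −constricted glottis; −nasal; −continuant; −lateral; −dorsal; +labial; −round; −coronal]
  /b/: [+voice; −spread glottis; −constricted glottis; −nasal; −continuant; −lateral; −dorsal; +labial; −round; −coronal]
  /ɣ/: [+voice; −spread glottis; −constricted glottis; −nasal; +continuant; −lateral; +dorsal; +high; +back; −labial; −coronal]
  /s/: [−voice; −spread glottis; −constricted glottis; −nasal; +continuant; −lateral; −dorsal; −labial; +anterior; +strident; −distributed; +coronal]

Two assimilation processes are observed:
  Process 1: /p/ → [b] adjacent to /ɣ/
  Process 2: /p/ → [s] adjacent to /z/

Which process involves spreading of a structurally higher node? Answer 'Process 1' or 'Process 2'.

Process 2

Process 1: the feature that changes is [voice]; the minimal node is [voice] (depth 2).
Process 2: the features that change are [continuant], [labial], [round], [coronal], [anterior], [distributed], [strident]; the minimal node is Supralaryngeal (depth 1).
Supralaryngeal is closer to Root than [voice], so Process 2 spreads the higher node.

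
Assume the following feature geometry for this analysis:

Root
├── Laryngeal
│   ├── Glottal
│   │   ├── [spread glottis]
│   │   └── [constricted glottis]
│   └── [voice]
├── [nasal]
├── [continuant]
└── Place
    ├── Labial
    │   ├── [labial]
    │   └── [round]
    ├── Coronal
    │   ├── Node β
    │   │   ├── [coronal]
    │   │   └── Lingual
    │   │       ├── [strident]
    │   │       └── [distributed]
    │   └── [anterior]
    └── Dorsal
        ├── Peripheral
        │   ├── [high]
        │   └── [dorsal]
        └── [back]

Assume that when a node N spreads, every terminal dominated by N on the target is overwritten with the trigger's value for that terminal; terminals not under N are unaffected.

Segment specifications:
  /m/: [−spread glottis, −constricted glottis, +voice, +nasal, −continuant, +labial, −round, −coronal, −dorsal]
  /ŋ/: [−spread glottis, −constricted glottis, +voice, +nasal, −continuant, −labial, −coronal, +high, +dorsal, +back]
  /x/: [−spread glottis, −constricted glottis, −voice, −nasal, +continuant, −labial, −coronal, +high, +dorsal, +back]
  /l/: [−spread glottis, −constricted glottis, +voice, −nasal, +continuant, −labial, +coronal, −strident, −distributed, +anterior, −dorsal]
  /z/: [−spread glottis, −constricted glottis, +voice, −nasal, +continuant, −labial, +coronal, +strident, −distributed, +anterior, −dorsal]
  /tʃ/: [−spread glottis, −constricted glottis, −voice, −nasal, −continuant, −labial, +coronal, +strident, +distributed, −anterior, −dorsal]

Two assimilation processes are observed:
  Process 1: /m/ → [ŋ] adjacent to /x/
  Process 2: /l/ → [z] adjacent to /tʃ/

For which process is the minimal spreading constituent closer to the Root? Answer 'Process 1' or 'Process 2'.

Process 1

Process 1: the features that change are [labial], [round], [dorsal], [high], [back]; the minimal node is Place (depth 1).
In Process 2, [strident] changes, so the minimal spreading node is [strident] at depth 5.
Depth 1 < depth 5; Process 1 involves the structurally higher constituent Place.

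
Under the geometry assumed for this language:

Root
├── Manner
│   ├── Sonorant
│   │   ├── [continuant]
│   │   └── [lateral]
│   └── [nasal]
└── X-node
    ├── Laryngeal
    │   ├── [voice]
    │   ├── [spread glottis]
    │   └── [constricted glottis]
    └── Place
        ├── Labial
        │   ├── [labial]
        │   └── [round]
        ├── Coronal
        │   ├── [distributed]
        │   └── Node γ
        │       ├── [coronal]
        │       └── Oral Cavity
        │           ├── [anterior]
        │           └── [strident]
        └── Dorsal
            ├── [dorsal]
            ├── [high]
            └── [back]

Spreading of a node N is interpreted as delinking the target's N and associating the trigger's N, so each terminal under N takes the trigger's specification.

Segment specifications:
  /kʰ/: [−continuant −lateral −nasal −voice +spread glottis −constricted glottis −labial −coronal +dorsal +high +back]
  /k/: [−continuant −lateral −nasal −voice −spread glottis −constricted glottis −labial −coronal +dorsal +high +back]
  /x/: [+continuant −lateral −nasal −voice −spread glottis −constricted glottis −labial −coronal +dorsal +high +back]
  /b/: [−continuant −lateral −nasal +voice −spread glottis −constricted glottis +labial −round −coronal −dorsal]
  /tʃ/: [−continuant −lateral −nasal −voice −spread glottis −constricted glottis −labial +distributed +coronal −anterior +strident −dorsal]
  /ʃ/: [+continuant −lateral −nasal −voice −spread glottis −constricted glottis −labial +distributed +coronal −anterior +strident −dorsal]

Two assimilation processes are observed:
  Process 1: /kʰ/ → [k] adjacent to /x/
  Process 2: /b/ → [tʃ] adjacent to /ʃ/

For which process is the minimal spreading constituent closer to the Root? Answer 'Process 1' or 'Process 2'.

In Process 1, [spread glottis] changes, so the minimal spreading node is [spread glottis] at depth 3.
Process 2: the features that change are [voice], [labial], [round], [coronal], [anterior], [distributed], [strident]; the minimal node is X-node (depth 1).
X-node (depth 1) sits above [spread glottis] (depth 3), making Process 2 the one with the higher spreading node.

Process 2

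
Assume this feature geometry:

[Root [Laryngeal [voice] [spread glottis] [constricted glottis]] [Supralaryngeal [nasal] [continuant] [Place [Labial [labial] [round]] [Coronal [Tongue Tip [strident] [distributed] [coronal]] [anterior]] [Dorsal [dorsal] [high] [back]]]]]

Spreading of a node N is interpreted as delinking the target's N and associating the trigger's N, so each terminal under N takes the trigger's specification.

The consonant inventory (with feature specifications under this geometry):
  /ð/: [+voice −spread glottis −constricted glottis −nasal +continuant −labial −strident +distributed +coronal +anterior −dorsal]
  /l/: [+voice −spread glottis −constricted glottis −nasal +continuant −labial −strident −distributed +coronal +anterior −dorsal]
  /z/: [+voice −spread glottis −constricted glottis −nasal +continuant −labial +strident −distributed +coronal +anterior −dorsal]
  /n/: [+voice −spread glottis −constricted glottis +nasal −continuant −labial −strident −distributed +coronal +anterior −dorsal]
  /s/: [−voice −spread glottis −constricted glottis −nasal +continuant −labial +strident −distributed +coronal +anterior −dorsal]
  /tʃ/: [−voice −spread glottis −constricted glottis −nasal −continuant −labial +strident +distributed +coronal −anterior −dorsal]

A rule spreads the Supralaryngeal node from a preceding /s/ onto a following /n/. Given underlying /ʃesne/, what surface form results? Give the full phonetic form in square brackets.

[ʃesze]

Supralaryngeal immediately or transitively dominates [nasal], [continuant], [labial], [round], [strident], [distributed], [coronal], [anterior], [dorsal], [high], [back].
Spreading Supralaryngeal from /s/ onto /n/ replaces those values with /s/'s: [−nasal], [+continuant], [−labial], [+strident], [−distributed], [+coronal], [+anterior], [−dorsal]. Features outside Supralaryngeal ([voice], [spread glottis], [constricted glottis]) stay as in /n/.
Among the inventory, only /z/ has exactly this specification, giving the surface form [ʃesze].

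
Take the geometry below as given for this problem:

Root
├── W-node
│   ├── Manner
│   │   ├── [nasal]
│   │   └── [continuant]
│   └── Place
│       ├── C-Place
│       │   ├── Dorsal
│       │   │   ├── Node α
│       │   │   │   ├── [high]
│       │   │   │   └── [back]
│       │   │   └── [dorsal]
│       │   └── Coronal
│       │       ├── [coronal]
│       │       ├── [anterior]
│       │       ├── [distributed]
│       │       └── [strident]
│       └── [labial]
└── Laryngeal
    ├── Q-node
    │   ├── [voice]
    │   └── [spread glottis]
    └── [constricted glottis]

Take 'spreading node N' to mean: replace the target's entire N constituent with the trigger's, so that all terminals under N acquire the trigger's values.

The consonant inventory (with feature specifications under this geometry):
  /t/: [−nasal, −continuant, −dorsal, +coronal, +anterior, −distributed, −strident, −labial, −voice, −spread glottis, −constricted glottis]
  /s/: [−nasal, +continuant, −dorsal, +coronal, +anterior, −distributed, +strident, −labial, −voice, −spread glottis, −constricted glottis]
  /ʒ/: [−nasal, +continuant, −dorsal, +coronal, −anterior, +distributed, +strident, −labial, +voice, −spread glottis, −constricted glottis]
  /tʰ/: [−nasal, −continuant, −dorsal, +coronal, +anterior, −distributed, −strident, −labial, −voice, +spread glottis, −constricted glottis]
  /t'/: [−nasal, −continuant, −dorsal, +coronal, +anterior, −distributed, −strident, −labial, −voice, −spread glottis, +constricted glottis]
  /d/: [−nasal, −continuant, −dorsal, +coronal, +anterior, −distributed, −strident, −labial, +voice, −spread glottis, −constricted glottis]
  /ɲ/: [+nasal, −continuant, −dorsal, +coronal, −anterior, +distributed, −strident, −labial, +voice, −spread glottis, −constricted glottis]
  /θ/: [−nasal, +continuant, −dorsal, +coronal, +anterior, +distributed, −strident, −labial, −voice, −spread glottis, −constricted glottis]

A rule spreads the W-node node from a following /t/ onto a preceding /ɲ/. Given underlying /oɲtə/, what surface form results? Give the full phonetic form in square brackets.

[odtə]

Terminals under W-node in this geometry: [nasal], [continuant], [high], [back], [dorsal], [coronal], [anterior], [distributed], [strident], [labial].
Spreading W-node from /t/ onto /ɲ/ replaces those values with /t/'s: [−nasal], [−continuant], [−dorsal], [+coronal], [+anterior], [−distributed], [−strident], [−labial]. Features outside W-node ([voice], [spread glottis], [constricted glottis]) stay as in /ɲ/.
This feature bundle is that of [d], so /oɲtə/ surfaces as [odtə].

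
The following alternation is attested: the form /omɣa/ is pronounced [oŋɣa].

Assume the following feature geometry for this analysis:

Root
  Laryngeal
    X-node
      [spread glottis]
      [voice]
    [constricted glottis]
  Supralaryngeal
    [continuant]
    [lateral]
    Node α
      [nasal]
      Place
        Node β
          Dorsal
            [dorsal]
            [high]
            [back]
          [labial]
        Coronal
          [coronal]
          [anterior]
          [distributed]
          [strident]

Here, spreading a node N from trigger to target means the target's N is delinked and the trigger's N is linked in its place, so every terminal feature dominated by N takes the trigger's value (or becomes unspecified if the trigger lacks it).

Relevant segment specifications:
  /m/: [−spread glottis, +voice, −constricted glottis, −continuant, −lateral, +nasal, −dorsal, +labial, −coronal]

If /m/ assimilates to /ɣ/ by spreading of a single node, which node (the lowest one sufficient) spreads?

Feature comparison: [labial], [dorsal], [high], [back] differ between /m/ and [ŋ]; the remaining terminals match.
The smallest constituent containing every changed terminal is Node β — each of its daughters lacks at least one of the affected features.
Spreading Node β from /ɣ/ overwrites each of those terminals with /ɣ/'s values, yielding exactly [ŋ].
Features on which the two segments disagree outside Node β, such as [continuant], [nasal], are unchanged — nothing dominating them spread, and Node β is the minimal sufficient constituent.

Node β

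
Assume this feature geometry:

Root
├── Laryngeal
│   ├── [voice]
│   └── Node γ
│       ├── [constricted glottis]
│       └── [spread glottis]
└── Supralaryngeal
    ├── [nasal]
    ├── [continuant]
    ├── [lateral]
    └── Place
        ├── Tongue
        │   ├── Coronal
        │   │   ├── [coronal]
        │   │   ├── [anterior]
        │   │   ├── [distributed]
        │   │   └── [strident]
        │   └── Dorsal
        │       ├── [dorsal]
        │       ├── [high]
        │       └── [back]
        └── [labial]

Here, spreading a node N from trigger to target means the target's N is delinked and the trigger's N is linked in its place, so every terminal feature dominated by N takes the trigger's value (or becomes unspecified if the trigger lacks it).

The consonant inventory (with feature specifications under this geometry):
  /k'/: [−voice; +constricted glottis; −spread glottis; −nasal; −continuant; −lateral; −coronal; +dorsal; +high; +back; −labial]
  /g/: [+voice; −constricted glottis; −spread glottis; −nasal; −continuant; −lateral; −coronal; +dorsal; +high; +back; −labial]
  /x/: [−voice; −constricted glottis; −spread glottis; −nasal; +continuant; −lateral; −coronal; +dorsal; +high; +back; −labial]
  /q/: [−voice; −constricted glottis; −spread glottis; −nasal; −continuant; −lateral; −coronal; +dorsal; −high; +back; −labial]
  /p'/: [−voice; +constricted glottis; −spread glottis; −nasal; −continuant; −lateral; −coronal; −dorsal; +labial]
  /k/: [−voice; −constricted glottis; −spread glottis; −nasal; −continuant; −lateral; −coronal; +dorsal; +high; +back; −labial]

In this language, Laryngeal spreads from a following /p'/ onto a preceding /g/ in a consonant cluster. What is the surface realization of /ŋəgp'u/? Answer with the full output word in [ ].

Terminals under Laryngeal in this geometry: [voice], [constricted glottis], [spread glottis].
Spreading Laryngeal from /p'/ onto /g/ replaces those values with /p'/'s: [−voice], [+constricted glottis], [−spread glottis]. Features outside Laryngeal ([nasal], [continuant], [lateral], …) stay as in /g/.
This feature bundle is that of [k'], so /ŋəgp'u/ surfaces as [ŋək'p'u].

[ŋək'p'u]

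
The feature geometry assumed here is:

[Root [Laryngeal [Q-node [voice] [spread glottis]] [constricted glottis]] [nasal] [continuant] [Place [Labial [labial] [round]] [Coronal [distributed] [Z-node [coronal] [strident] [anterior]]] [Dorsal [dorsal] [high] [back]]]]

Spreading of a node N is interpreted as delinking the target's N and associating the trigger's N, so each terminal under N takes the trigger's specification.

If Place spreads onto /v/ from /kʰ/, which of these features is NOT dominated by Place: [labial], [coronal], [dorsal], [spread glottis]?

Place dominates exactly [labial], [round], [distributed], [coronal], [strident], [anterior], [dorsal], [high], [back].
Of the listed options, [labial], [dorsal], [coronal] are among these and would be overwritten by spreading Place.
[spread glottis] is not within the Place subtree (it hangs from Q-node), so /v/'s [spread glottis] value survives.

[spread glottis]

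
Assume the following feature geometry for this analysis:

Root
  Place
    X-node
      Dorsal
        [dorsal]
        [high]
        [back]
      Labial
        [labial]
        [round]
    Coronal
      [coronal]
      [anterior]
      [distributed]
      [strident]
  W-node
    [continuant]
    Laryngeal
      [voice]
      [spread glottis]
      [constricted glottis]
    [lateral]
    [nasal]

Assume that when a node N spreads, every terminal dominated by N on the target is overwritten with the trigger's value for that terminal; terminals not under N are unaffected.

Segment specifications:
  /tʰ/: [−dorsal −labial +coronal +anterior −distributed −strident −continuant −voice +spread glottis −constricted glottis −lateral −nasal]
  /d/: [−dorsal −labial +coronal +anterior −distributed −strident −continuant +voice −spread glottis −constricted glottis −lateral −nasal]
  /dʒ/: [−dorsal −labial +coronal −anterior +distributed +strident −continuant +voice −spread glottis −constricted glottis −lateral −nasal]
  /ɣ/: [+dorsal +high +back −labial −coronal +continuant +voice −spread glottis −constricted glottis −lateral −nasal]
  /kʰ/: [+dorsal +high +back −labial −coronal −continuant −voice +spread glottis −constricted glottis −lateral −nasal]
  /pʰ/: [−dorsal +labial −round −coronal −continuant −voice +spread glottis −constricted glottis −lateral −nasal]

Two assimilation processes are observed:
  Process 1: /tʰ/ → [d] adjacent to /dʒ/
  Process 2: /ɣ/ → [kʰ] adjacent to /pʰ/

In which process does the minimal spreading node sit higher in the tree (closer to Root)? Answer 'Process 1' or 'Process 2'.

Process 1 alters [voice], [spread glottis]; the lowest common ancestor is Laryngeal (depth 2 from Root).
Process 2: the features that change are [voice], [spread glottis], [continuant]; the minimal node is W-node (depth 1).
W-node (depth 1) sits above Laryngeal (depth 2), making Process 2 the one with the higher spreading node.

Process 2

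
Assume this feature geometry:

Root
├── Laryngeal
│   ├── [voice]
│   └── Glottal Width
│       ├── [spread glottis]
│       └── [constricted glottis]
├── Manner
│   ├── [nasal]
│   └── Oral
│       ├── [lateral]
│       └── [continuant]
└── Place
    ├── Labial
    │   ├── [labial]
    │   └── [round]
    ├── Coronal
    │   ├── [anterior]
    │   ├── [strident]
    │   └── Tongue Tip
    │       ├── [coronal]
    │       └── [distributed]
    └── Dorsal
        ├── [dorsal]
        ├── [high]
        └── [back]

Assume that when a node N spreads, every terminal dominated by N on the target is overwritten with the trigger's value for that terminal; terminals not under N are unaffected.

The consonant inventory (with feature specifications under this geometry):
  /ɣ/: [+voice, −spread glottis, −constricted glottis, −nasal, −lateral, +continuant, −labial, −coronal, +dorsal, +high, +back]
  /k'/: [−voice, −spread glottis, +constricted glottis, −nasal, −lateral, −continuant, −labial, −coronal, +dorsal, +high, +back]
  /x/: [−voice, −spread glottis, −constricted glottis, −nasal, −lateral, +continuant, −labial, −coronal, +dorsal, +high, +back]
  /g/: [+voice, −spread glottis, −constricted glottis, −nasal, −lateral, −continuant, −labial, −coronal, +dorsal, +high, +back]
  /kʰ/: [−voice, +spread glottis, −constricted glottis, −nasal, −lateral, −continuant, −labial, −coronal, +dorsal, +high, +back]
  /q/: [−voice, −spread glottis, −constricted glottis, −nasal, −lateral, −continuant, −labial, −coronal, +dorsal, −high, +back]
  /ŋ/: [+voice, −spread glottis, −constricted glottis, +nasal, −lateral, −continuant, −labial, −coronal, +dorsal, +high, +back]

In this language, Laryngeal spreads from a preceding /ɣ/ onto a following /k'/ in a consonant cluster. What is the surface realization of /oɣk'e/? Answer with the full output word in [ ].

[oɣge]

The Laryngeal node dominates the terminals [voice], [spread glottis], [constricted glottis].
After delinking /k'/'s Laryngeal and linking /ɣ/'s, the affected terminals become [+voice], [−spread glottis], [−constricted glottis]; [nasal], [lateral], [continuant], … (outside Laryngeal) are retained from /k'/.
The resulting bundle matches /g/ in the inventory; substituting it for /k'/ gives [oɣge].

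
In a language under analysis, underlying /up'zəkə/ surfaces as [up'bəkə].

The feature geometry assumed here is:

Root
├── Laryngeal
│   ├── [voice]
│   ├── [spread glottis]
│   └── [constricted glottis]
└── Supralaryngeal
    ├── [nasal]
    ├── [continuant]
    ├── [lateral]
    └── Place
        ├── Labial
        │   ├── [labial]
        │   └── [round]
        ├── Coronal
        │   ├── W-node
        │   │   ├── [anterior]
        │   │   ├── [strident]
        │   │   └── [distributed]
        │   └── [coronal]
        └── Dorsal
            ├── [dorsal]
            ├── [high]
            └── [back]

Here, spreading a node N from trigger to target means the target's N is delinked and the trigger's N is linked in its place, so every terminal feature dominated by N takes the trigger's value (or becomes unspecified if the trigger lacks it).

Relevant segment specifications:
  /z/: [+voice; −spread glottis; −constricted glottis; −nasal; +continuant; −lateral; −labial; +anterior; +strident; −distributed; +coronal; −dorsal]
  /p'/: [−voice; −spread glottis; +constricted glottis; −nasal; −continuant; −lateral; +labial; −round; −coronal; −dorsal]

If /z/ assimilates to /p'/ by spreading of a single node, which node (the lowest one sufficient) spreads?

The alternation /z/ → [b] changes [continuant], [labial], [round], [coronal], [anterior], [distributed], [strident] and nothing else.
In this geometry the lowest node dominating all of them is Supralaryngeal: every daughter of Supralaryngeal dominates only a proper subset, so no lower node suffices.
Spreading Supralaryngeal from /p'/ overwrites each of those terminals with /p'/'s values, yielding exactly [b].
[constricted glottis], [voice] — on which /p'/ differs from /z/ — are unchanged, so Root cannot have spread; the constituent is no larger than Supralaryngeal.

Supralaryngeal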